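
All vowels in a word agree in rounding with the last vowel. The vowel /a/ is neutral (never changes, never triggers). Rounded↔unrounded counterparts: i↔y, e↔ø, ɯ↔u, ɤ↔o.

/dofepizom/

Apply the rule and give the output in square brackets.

[doføpyzom]

/e/ harmonizes with /o/ ([+round]) → [ø]
/i/ harmonizes with /o/ ([+round]) → [y]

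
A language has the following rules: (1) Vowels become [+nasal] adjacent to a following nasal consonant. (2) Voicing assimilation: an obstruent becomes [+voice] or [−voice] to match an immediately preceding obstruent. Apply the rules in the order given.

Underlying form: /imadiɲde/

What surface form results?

Rule 1: /i/ before nasal /m/ → [ĩ]
Rule 1: /i/ before nasal /ɲ/ → [ĩ]
After rule 1: ĩmadĩɲde
Rule 2: no segment meets the rule's conditions; no change.

[ĩmadĩɲde]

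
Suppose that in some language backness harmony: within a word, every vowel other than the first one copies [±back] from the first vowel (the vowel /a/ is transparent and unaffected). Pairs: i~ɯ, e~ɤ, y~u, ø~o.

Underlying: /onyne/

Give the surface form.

/y/ harmonizes with /o/ ([+back]) → [u]
/e/ harmonizes with /o/ ([+back]) → [ɤ]

[onunɤ]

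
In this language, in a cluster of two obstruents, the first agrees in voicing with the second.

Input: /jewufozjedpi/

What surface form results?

[jewufozjetpi]

/d/ before /p/ (voiceless) → [t]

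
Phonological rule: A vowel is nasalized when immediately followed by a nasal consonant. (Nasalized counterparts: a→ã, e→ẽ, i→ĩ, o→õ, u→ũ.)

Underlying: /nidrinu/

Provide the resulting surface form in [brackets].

/i/ before nasal /n/ → [ĩ]

[nidrĩnu]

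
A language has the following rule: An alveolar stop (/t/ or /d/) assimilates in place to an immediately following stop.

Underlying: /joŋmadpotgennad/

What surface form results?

/d/ before /p/ (labial) → [b]
/t/ before /g/ (velar) → [k]

[joŋmabpokgennad]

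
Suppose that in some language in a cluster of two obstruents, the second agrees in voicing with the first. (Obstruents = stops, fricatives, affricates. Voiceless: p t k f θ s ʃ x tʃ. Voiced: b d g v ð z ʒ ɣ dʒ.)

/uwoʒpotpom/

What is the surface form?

[uwoʒbotpom]

/p/ after /ʒ/ (voiced) → [b]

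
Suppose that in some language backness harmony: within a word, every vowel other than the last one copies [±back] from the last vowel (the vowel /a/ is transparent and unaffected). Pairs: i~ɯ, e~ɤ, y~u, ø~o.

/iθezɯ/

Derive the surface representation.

[ɯθɤzɯ]

/i/ harmonizes with /ɯ/ ([+back]) → [ɯ]
/e/ harmonizes with /ɯ/ ([+back]) → [ɤ]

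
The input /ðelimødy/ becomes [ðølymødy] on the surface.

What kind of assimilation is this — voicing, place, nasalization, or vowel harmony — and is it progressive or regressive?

/e/→[ø] /i/→[y].
Vowels agree with the last vowel, so the harmony is regressive.

vowel harmony, regressive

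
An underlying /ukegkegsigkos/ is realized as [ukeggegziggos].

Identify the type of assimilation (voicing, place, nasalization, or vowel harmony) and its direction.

voicing assimilation, progressive

/k/→[g] /s/→[z] /k/→[g].
Each target copies a feature from the preceding segment, so the direction is progressive.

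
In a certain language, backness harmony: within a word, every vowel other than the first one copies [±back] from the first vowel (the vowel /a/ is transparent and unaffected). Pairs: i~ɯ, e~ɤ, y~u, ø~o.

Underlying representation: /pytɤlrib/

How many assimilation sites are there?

1

/ɤ/ harmonizes with /y/ ([-back]) → [e]
1 segment changes.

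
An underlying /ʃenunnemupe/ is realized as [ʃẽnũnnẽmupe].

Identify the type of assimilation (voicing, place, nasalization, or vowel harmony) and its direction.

nasalization, regressive

/e/→[ẽ] /u/→[ũ] /e/→[ẽ].
Each target copies a feature from the following segment, so the direction is regressive.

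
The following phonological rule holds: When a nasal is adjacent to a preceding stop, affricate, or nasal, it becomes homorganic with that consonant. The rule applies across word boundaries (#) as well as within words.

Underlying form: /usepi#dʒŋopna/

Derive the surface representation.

[usepi#dʒɲopma]

/ŋ/ after /dʒ/ (palatal) → [ɲ]
/n/ after /p/ (labial) → [m]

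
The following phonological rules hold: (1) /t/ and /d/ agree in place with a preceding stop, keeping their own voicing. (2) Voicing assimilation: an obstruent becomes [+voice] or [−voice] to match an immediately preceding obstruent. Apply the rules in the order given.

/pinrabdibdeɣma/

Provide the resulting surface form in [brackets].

[pinrabbibbeɣma]

Rule 1: /d/ after /b/ (labial) → [b]
Rule 1: /d/ after /b/ (labial) → [b]
After rule 1: pinrabbibbeɣma
Rule 2: no segment meets the rule's conditions; no change.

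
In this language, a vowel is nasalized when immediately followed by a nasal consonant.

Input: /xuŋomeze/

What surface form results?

/u/ before nasal /ŋ/ → [ũ]
/o/ before nasal /m/ → [õ]

[xũŋõmeze]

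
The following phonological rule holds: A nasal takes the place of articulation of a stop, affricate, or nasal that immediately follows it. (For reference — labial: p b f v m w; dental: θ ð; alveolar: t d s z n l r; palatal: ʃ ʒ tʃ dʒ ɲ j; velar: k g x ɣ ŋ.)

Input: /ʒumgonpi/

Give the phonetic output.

[ʒuŋgompi]

/m/ before /g/ (velar) → [ŋ]
/n/ before /p/ (labial) → [m]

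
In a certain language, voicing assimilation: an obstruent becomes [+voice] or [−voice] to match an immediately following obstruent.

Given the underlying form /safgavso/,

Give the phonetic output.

[savgafso]

/f/ before /g/ (voiced) → [v]
/v/ before /s/ (voiceless) → [f]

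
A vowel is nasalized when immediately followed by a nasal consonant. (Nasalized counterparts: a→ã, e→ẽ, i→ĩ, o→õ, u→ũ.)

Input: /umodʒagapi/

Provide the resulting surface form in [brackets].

/u/ before nasal /m/ → [ũ]

[ũmodʒagapi]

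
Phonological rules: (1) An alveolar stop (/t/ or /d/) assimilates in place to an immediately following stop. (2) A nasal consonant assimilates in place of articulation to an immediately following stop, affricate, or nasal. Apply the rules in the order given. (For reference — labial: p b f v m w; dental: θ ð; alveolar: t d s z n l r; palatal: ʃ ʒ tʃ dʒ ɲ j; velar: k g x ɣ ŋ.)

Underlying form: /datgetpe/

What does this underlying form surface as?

[dakgeppe]

Rule 1: /t/ before /g/ (velar) → [k]
Rule 1: /t/ before /p/ (labial) → [p]
After rule 1: dakgeppe
Rule 2: no segment meets the rule's conditions; no change.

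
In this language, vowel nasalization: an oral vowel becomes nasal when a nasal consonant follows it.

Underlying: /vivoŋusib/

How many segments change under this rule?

/o/ before nasal /ŋ/ → [õ]
1 segment changes.

1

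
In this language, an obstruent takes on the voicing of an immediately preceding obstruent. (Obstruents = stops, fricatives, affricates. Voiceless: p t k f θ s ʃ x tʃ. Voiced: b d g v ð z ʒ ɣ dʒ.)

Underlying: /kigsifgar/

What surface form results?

/s/ after /g/ (voiced) → [z]
/g/ after /f/ (voiceless) → [k]

[kigzifkar]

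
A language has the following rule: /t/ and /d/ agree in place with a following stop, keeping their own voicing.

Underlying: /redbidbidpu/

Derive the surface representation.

[rebbibbibpu]

/d/ before /b/ (labial) → [b]
/d/ before /b/ (labial) → [b]
/d/ before /p/ (labial) → [b]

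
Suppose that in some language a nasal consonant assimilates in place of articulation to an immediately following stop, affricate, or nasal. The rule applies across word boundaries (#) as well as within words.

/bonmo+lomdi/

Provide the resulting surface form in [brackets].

[bommo+londi]

/n/ before /m/ (labial) → [m]
/m/ before /d/ (alveolar) → [n]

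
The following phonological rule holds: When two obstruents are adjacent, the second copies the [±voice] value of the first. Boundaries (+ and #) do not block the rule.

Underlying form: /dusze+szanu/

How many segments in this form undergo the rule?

/z/ after /s/ (voiceless) → [s]
/z/ after /s/ (voiceless) → [s]
2 segments change.

2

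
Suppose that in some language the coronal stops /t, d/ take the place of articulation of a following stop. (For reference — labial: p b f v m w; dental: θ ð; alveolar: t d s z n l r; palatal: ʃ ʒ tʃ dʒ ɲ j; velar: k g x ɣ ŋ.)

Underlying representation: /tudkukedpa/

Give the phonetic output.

/d/ before /k/ (velar) → [g]
/d/ before /p/ (labial) → [b]

[tugkukebpa]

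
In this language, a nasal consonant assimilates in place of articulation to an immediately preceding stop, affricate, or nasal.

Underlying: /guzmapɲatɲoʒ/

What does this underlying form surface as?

/ɲ/ after /p/ (labial) → [m]
/ɲ/ after /t/ (alveolar) → [n]

[guzmapmatnoʒ]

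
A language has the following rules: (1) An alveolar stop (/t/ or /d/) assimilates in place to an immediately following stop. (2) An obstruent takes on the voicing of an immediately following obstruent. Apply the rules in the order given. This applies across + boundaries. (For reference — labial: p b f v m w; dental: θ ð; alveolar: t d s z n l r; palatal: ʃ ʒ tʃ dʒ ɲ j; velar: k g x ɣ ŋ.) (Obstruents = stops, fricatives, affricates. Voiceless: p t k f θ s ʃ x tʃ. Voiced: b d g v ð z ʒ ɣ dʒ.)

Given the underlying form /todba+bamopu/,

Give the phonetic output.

[tobba+bamopu]

Rule 1: /d/ before /b/ (labial) → [b]
After rule 1: tobba+bamopu
Rule 2: no segment meets the rule's conditions; no change.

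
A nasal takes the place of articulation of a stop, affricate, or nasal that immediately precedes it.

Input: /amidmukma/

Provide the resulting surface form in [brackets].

[amidnukŋa]

/m/ after /d/ (alveolar) → [n]
/m/ after /k/ (velar) → [ŋ]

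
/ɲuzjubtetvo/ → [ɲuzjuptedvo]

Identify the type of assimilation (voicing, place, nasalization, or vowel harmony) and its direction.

voicing assimilation, regressive

/b/→[p] /t/→[d].
Each target copies a feature from the following segment, so the direction is regressive.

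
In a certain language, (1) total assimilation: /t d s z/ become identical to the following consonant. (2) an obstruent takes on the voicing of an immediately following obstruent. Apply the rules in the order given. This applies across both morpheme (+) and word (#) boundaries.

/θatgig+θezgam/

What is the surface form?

Rule 1: /t/ before /g/ → [g] (total assimilation)
Rule 1: /z/ before /g/ → [g] (total assimilation)
After rule 1: θaggig+θeggam
Rule 2: /g/ before /θ/ (voiceless) → [k]

[θaggik+θeggam]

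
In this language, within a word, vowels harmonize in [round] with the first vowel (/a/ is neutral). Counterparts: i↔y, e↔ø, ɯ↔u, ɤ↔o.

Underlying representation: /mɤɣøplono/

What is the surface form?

/ø/ harmonizes with /ɤ/ ([-round]) → [e]
/o/ harmonizes with /ɤ/ ([-round]) → [ɤ]
/o/ harmonizes with /ɤ/ ([-round]) → [ɤ]

[mɤɣeplɤnɤ]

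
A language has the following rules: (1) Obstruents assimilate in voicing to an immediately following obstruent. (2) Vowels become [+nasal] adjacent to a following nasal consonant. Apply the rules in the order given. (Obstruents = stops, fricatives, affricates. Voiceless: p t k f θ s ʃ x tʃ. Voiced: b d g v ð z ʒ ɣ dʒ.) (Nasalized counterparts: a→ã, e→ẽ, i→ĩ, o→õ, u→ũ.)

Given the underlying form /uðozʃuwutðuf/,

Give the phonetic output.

[uðosʃuwudðuf]

Rule 1: /z/ before /ʃ/ (voiceless) → [s]
Rule 1: /t/ before /ð/ (voiced) → [d]
After rule 1: uðosʃuwudðuf
Rule 2: no segment meets the rule's conditions; no change.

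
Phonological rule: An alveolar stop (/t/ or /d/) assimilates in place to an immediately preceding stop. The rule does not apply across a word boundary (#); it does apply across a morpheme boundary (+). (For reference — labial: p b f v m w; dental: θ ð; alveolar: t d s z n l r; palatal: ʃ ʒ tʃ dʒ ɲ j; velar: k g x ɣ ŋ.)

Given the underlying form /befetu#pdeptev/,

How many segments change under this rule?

/d/ after /p/ (labial) → [b]
/t/ after /p/ (labial) → [p]
2 segments change.

2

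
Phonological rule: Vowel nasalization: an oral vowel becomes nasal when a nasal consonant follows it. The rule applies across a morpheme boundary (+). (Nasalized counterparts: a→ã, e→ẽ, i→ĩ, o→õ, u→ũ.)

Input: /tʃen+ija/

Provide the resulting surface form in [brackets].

/e/ before nasal /n/ → [ẽ]

[tʃẽn+ija]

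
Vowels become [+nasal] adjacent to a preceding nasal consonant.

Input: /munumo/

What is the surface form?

[mũnũmõ]

/u/ after nasal /m/ → [ũ]
/u/ after nasal /n/ → [ũ]
/o/ after nasal /m/ → [õ]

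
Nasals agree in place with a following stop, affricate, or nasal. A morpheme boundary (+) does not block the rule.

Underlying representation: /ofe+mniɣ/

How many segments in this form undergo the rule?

/m/ before /n/ (alveolar) → [n]
1 segment changes.

1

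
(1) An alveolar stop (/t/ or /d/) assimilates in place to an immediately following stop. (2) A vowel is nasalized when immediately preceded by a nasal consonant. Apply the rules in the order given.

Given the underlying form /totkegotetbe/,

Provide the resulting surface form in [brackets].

Rule 1: /t/ before /k/ (velar) → [k]
Rule 1: /t/ before /b/ (labial) → [p]
After rule 1: tokkegotepbe
Rule 2: no segment meets the rule's conditions; no change.

[tokkegotepbe]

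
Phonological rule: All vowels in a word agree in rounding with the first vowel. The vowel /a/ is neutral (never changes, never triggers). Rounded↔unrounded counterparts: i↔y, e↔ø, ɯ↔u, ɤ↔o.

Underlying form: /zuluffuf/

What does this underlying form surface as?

no segment meets the rule's conditions; no change.

[zuluffuf]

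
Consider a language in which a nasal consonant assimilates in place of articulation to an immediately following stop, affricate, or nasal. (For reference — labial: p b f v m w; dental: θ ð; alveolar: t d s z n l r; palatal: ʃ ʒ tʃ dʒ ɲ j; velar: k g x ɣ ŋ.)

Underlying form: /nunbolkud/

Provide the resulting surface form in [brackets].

[numbolkud]

/n/ before /b/ (labial) → [m]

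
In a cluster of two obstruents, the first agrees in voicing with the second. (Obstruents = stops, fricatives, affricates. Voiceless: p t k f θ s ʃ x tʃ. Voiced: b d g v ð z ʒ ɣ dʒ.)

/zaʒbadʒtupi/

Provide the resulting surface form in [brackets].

[zaʒbatʃtupi]

/dʒ/ before /t/ (voiceless) → [tʃ]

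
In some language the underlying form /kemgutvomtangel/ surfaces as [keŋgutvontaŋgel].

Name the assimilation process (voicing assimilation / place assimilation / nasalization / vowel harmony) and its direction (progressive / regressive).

place assimilation, regressive

/m/→[ŋ] /m/→[n] /n/→[ŋ].
Each target copies a feature from the following segment, so the direction is regressive.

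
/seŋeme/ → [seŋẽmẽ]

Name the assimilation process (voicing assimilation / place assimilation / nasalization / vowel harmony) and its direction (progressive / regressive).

/e/→[ẽ] /e/→[ẽ].
Each target copies a feature from the preceding segment, so the direction is progressive.

nasalization, progressive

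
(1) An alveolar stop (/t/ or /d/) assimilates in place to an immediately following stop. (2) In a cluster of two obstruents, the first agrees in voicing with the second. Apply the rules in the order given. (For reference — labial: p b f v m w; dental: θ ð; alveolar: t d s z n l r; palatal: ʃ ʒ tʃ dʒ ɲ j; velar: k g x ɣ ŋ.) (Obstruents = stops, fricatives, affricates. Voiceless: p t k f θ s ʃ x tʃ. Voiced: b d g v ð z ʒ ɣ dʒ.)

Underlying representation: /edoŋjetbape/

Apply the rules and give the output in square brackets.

[edoŋjebbape]

Rule 1: /t/ before /b/ (labial) → [p]
After rule 1: edoŋjepbape
Rule 2: /p/ before /b/ (voiced) → [b]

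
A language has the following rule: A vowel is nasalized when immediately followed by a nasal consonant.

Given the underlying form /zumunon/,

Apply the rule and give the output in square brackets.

/u/ before nasal /m/ → [ũ]
/u/ before nasal /n/ → [ũ]
/o/ before nasal /n/ → [õ]

[zũmũnõn]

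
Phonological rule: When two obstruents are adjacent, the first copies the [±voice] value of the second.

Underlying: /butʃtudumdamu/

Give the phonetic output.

no segment meets the rule's conditions; no change.

[butʃtudumdamu]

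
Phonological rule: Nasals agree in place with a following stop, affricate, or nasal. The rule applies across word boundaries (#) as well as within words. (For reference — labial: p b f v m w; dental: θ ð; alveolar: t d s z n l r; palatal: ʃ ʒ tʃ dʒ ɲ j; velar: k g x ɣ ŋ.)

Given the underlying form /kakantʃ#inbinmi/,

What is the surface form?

/n/ before /tʃ/ (palatal) → [ɲ]
/n/ before /b/ (labial) → [m]
/n/ before /m/ (labial) → [m]

[kakaɲtʃ#imbimmi]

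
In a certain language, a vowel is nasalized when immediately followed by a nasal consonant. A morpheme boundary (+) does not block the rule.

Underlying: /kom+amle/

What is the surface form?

/o/ before nasal /m/ → [õ]
/a/ before nasal /m/ → [ã]

[kõm+ãmle]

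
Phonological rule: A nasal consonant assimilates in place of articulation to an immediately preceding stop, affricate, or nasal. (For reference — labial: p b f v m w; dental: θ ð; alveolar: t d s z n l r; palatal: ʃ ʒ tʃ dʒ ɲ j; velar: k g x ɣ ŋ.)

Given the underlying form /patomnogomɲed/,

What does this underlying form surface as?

[patommogommed]

/n/ after /m/ (labial) → [m]
/ɲ/ after /m/ (labial) → [m]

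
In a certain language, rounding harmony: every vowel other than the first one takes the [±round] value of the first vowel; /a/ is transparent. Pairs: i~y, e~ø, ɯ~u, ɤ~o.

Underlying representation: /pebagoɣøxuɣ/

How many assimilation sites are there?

/o/ harmonizes with /e/ ([-round]) → [ɤ]
/ø/ harmonizes with /e/ ([-round]) → [e]
/u/ harmonizes with /e/ ([-round]) → [ɯ]
3 segments change.

3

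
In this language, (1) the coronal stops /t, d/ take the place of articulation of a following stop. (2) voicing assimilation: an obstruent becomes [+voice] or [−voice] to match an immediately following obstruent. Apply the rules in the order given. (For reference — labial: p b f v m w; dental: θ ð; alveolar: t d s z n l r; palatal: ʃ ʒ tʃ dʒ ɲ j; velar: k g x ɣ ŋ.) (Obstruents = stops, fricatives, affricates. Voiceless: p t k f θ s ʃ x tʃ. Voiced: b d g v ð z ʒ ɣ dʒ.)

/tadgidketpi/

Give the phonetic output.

[taggikkeppi]

Rule 1: /d/ before /g/ (velar) → [g]
Rule 1: /d/ before /k/ (velar) → [g]
Rule 1: /t/ before /p/ (labial) → [p]
After rule 1: taggigkeppi
Rule 2: /g/ before /k/ (voiceless) → [k]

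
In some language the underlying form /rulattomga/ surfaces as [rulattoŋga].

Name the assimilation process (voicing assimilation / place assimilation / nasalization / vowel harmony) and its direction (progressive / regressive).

place assimilation, regressive

/m/→[ŋ].
Each target copies a feature from the following segment, so the direction is regressive.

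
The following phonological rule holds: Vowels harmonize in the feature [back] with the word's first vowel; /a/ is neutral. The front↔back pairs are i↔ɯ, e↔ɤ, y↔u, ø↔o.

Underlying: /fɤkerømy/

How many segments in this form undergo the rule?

/e/ harmonizes with /ɤ/ ([+back]) → [ɤ]
/ø/ harmonizes with /ɤ/ ([+back]) → [o]
/y/ harmonizes with /ɤ/ ([+back]) → [u]
3 segments change.

3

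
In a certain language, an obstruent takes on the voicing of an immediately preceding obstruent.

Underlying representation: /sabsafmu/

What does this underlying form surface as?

[sabzafmu]

/s/ after /b/ (voiced) → [z]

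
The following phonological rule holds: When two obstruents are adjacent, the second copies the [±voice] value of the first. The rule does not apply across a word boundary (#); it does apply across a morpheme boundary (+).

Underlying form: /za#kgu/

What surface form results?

/g/ after /k/ (voiceless) → [k]

[za#kku]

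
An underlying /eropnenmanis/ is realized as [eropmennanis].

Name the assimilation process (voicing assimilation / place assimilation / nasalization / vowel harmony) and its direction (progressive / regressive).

/n/→[m] /m/→[n].
Each target copies a feature from the preceding segment, so the direction is progressive.

place assimilation, progressive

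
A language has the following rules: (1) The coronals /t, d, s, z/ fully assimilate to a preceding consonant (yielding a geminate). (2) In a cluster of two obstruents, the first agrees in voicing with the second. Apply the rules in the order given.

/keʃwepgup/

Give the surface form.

Rule 1: no segment meets the rule's conditions; no change.
After rule 1: keʃwepgup
Rule 2: /p/ before /g/ (voiced) → [b]

[keʃwebgup]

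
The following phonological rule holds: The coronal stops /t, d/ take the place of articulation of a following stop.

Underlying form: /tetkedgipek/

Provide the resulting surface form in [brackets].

[tekkeggipek]

/t/ before /k/ (velar) → [k]
/d/ before /g/ (velar) → [g]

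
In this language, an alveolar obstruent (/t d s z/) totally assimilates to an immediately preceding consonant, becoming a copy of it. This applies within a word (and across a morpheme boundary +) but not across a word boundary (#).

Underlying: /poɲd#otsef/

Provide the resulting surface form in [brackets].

[poɲɲ#ottef]

/d/ after /ɲ/ → [ɲ] (total assimilation)
/s/ after /t/ → [t] (total assimilation)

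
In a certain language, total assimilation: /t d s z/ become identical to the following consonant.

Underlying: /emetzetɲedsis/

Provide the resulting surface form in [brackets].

/t/ before /z/ → [z] (total assimilation)
/t/ before /ɲ/ → [ɲ] (total assimilation)
/d/ before /s/ → [s] (total assimilation)

[emezzeɲɲessis]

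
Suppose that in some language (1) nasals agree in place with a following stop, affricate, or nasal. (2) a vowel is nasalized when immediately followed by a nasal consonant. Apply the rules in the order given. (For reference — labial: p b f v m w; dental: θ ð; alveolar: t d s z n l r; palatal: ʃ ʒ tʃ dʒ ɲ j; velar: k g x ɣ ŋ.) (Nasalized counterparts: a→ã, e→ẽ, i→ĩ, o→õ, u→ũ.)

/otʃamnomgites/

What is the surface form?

[otʃãnnõŋgites]

Rule 1: /m/ before /n/ (alveolar) → [n]
Rule 1: /m/ before /g/ (velar) → [ŋ]
After rule 1: otʃannoŋgites
Rule 2: /a/ before nasal /n/ → [ã]
Rule 2: /o/ before nasal /ŋ/ → [õ]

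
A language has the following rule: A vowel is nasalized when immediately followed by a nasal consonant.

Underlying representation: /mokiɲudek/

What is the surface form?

/i/ before nasal /ɲ/ → [ĩ]

[mokĩɲudek]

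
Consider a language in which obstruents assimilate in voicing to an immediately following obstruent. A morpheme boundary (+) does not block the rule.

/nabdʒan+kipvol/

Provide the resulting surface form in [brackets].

/p/ before /v/ (voiced) → [b]

[nabdʒan+kibvol]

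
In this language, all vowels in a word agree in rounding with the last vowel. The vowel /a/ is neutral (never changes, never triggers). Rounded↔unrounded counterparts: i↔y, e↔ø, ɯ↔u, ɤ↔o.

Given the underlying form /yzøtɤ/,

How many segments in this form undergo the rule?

2

/y/ harmonizes with /ɤ/ ([-round]) → [i]
/ø/ harmonizes with /ɤ/ ([-round]) → [e]
2 segments change.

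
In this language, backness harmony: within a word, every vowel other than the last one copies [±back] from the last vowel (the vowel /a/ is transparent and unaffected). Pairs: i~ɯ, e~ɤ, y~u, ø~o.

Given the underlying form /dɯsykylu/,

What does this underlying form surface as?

/y/ harmonizes with /u/ ([+back]) → [u]
/y/ harmonizes with /u/ ([+back]) → [u]

[dɯsukulu]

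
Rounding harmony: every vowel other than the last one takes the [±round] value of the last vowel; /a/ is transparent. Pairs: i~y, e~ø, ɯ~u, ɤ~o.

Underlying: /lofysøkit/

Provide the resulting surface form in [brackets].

[lɤfisekit]

/o/ harmonizes with /i/ ([-round]) → [ɤ]
/y/ harmonizes with /i/ ([-round]) → [i]
/ø/ harmonizes with /i/ ([-round]) → [e]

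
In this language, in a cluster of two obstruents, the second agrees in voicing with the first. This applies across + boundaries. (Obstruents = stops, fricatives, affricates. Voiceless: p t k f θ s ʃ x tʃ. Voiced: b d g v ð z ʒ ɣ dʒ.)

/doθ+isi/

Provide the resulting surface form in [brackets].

[doθ+isi]

no segment meets the rule's conditions; no change.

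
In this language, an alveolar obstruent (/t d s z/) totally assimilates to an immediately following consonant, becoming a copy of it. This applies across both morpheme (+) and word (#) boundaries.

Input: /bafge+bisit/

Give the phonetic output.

no segment meets the rule's conditions; no change.

[bafge+bisit]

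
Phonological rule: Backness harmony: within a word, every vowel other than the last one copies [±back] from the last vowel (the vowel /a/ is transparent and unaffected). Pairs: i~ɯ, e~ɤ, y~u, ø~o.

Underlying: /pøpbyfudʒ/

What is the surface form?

[popbufudʒ]

/ø/ harmonizes with /u/ ([+back]) → [o]
/y/ harmonizes with /u/ ([+back]) → [u]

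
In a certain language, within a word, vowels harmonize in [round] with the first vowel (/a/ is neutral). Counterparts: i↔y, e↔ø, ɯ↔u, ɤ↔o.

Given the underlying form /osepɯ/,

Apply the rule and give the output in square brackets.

[osøpu]

/e/ harmonizes with /o/ ([+round]) → [ø]
/ɯ/ harmonizes with /o/ ([+round]) → [u]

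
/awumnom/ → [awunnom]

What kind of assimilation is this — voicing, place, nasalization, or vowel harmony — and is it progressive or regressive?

place assimilation, regressive

/m/→[n].
Each target copies a feature from the following segment, so the direction is regressive.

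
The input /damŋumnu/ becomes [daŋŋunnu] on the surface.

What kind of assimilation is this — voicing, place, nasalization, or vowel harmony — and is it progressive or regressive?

place assimilation, regressive

/m/→[ŋ] /m/→[n].
Each target copies a feature from the following segment, so the direction is regressive.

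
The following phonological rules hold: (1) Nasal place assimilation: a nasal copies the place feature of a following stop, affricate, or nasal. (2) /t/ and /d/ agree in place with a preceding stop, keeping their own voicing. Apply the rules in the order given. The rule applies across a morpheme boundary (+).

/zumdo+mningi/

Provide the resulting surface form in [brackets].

[zundo+nniŋgi]

Rule 1: /m/ before /d/ (alveolar) → [n]
Rule 1: /m/ before /n/ (alveolar) → [n]
Rule 1: /n/ before /g/ (velar) → [ŋ]
After rule 1: zundo+nniŋgi
Rule 2: no segment meets the rule's conditions; no change.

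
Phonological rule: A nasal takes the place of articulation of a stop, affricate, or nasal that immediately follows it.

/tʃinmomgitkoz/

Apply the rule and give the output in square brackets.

/n/ before /m/ (labial) → [m]
/m/ before /g/ (velar) → [ŋ]

[tʃimmoŋgitkoz]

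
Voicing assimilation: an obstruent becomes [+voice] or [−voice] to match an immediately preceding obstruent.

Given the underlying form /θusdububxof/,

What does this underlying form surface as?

[θustububɣof]

/d/ after /s/ (voiceless) → [t]
/x/ after /b/ (voiced) → [ɣ]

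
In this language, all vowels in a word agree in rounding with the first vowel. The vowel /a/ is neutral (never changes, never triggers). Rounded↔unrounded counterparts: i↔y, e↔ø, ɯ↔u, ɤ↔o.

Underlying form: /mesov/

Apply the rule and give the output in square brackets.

/o/ harmonizes with /e/ ([-round]) → [ɤ]

[mesɤv]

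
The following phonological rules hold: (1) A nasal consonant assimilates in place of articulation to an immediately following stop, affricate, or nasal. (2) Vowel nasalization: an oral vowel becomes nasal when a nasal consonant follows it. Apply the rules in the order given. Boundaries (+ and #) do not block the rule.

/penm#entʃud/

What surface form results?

Rule 1: /n/ before /m/ (labial) → [m]
Rule 1: /n/ before /tʃ/ (palatal) → [ɲ]
After rule 1: pemm#eɲtʃud
Rule 2: /e/ before nasal /m/ → [ẽ]
Rule 2: /e/ before nasal /ɲ/ → [ẽ]

[pẽmm#ẽɲtʃud]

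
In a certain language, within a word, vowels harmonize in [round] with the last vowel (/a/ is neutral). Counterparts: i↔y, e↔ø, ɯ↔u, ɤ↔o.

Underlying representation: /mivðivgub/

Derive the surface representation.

/i/ harmonizes with /u/ ([+round]) → [y]
/i/ harmonizes with /u/ ([+round]) → [y]

[myvðyvgub]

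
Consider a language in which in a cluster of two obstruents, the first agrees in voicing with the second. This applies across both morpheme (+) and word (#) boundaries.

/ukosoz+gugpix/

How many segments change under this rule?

/g/ before /p/ (voiceless) → [k]
1 segment changes.

1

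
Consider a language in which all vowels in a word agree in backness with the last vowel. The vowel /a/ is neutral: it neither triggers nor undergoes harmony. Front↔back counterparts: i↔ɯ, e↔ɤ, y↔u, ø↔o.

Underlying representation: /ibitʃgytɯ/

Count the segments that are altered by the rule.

/i/ harmonizes with /ɯ/ ([+back]) → [ɯ]
/i/ harmonizes with /ɯ/ ([+back]) → [ɯ]
/y/ harmonizes with /ɯ/ ([+back]) → [u]
3 segments change.

3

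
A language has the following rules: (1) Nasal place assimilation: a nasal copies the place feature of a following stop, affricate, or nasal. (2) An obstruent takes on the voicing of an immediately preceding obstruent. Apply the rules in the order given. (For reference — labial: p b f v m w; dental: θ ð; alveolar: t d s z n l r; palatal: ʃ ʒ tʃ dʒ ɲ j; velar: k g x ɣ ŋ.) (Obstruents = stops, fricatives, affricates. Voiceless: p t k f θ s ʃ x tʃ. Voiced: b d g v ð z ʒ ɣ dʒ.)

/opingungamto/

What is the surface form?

[opiŋguŋganto]

Rule 1: /n/ before /g/ (velar) → [ŋ]
Rule 1: /n/ before /g/ (velar) → [ŋ]
Rule 1: /m/ before /t/ (alveolar) → [n]
After rule 1: opiŋguŋganto
Rule 2: no segment meets the rule's conditions; no change.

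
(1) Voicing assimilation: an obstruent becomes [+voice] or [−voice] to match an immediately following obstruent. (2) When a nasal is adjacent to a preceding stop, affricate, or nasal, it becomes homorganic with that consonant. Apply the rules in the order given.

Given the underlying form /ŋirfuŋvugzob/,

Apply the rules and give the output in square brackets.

[ŋirfuŋvugzob]

Rule 1: no segment meets the rule's conditions; no change.
After rule 1: ŋirfuŋvugzob
Rule 2: no segment meets the rule's conditions; no change.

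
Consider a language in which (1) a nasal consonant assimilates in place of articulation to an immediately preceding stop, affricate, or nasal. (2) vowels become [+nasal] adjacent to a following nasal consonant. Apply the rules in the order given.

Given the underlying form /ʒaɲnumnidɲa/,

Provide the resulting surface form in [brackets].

[ʒãɲɲũmmidna]

Rule 1: /n/ after /ɲ/ (palatal) → [ɲ]
Rule 1: /n/ after /m/ (labial) → [m]
Rule 1: /ɲ/ after /d/ (alveolar) → [n]
After rule 1: ʒaɲɲummidna
Rule 2: /a/ before nasal /ɲ/ → [ã]
Rule 2: /u/ before nasal /m/ → [ũ]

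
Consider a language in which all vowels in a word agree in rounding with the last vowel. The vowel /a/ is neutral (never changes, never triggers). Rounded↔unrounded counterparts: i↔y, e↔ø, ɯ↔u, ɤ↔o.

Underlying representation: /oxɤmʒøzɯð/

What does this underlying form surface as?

[ɤxɤmʒezɯð]

/o/ harmonizes with /ɯ/ ([-round]) → [ɤ]
/ø/ harmonizes with /ɯ/ ([-round]) → [e]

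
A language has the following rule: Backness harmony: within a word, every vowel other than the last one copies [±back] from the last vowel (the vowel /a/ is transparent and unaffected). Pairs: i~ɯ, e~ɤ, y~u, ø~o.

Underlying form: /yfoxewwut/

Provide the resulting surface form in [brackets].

/y/ harmonizes with /u/ ([+back]) → [u]
/e/ harmonizes with /u/ ([+back]) → [ɤ]

[ufoxɤwwut]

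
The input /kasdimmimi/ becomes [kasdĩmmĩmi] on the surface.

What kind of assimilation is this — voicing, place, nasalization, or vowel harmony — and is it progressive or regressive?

nasalization, regressive

/i/→[ĩ] /i/→[ĩ].
Each target copies a feature from the following segment, so the direction is regressive.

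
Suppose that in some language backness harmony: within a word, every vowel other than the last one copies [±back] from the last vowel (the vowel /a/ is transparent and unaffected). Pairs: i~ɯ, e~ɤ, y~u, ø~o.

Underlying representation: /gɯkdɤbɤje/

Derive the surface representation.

/ɯ/ harmonizes with /e/ ([-back]) → [i]
/ɤ/ harmonizes with /e/ ([-back]) → [e]
/ɤ/ harmonizes with /e/ ([-back]) → [e]

[gikdebeje]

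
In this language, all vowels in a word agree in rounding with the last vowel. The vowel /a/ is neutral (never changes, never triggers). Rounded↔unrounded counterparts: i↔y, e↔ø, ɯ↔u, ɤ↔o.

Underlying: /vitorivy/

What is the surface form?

/i/ harmonizes with /y/ ([+round]) → [y]
/i/ harmonizes with /y/ ([+round]) → [y]

[vytoryvy]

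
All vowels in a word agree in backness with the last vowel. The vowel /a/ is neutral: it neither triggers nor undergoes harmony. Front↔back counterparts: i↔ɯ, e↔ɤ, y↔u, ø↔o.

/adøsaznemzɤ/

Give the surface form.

/ø/ harmonizes with /ɤ/ ([+back]) → [o]
/e/ harmonizes with /ɤ/ ([+back]) → [ɤ]

[adosaznɤmzɤ]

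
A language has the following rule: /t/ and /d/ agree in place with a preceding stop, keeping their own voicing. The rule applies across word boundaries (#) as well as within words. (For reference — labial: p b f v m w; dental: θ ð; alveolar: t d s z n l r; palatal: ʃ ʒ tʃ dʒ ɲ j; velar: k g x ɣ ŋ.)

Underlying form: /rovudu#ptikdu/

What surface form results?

/t/ after /p/ (labial) → [p]
/d/ after /k/ (velar) → [g]

[rovudu#ppikgu]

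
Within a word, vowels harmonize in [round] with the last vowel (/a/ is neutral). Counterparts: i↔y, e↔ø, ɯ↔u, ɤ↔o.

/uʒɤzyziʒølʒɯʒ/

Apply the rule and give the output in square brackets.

/u/ harmonizes with /ɯ/ ([-round]) → [ɯ]
/y/ harmonizes with /ɯ/ ([-round]) → [i]
/ø/ harmonizes with /ɯ/ ([-round]) → [e]

[ɯʒɤziziʒelʒɯʒ]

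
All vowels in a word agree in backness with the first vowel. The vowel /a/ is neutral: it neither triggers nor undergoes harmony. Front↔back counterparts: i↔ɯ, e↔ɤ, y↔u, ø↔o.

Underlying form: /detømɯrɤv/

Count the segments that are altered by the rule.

2

/ɯ/ harmonizes with /e/ ([-back]) → [i]
/ɤ/ harmonizes with /e/ ([-back]) → [e]
2 segments change.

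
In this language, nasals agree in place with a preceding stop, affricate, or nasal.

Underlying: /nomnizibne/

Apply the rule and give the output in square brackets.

[nommizibme]

/n/ after /m/ (labial) → [m]
/n/ after /b/ (labial) → [m]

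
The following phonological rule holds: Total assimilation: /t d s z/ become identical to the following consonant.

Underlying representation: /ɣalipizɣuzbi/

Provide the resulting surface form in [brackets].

/z/ before /ɣ/ → [ɣ] (total assimilation)
/z/ before /b/ → [b] (total assimilation)

[ɣalipiɣɣubbi]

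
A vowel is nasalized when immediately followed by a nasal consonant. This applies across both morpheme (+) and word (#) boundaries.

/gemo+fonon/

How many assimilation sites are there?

3

/e/ before nasal /m/ → [ẽ]
/o/ before nasal /n/ → [õ]
/o/ before nasal /n/ → [õ]
3 segments change.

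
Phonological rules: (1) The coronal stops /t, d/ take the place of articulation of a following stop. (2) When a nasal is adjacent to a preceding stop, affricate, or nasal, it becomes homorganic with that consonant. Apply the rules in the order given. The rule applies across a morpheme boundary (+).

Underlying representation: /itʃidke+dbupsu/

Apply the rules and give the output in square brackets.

[itʃigke+bbupsu]

Rule 1: /d/ before /k/ (velar) → [g]
Rule 1: /d/ before /b/ (labial) → [b]
After rule 1: itʃigke+bbupsu
Rule 2: no segment meets the rule's conditions; no change.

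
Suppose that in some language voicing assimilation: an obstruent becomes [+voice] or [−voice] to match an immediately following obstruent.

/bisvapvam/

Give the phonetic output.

/s/ before /v/ (voiced) → [z]
/p/ before /v/ (voiced) → [b]

[bizvabvam]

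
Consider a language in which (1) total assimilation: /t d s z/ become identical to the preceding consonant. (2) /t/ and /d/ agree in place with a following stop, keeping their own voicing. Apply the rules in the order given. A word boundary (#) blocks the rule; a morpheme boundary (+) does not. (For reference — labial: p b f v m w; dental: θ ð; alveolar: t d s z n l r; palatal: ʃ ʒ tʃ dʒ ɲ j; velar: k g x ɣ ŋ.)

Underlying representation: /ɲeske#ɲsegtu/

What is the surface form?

[ɲeske#ɲɲeggu]

Rule 1: /s/ after /ɲ/ → [ɲ] (total assimilation)
Rule 1: /t/ after /g/ → [g] (total assimilation)
After rule 1: ɲeske#ɲɲeggu
Rule 2: no segment meets the rule's conditions; no change.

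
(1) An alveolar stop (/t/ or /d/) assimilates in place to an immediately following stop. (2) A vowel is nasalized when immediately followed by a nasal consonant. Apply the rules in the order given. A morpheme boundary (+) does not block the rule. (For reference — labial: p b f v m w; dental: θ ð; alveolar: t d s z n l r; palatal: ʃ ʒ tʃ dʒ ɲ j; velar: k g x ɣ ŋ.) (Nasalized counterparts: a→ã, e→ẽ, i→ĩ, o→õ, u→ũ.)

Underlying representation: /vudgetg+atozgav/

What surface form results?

[vuggekg+atozgav]

Rule 1: /d/ before /g/ (velar) → [g]
Rule 1: /t/ before /g/ (velar) → [k]
After rule 1: vuggekg+atozgav
Rule 2: no segment meets the rule's conditions; no change.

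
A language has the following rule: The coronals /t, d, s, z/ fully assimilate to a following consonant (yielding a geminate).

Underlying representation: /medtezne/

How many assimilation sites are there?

2

/d/ before /t/ → [t] (total assimilation)
/z/ before /n/ → [n] (total assimilation)
2 segments change.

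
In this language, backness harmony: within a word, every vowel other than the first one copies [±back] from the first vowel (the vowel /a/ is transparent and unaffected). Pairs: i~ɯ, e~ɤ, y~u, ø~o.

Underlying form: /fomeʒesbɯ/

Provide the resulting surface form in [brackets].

/e/ harmonizes with /o/ ([+back]) → [ɤ]
/e/ harmonizes with /o/ ([+back]) → [ɤ]

[fomɤʒɤsbɯ]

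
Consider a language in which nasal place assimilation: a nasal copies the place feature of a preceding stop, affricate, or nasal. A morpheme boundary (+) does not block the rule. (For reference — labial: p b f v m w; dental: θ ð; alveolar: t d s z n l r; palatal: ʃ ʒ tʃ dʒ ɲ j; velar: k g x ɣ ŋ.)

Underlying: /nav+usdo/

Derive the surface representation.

no segment meets the rule's conditions; no change.

[nav+usdo]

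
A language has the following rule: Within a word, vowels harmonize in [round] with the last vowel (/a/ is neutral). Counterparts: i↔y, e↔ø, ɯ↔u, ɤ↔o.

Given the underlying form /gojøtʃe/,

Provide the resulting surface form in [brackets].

[gɤjetʃe]

/o/ harmonizes with /e/ ([-round]) → [ɤ]
/ø/ harmonizes with /e/ ([-round]) → [e]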